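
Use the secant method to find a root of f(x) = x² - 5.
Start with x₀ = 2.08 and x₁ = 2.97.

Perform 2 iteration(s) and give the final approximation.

f(x) = x² - 5
x₀ = 2.08, x₁ = 2.97

Secant formula: x_{n+1} = x_n - f(x_n)(x_n - x_{n-1})/(f(x_n) - f(x_{n-1}))

Iteration 1:
  f(2.080000) = -0.673600
  f(2.970000) = 3.820900
  x_2 = 2.970000 - 3.820900×(2.970000 - 2.080000)/(3.820900 - (-0.673600))
       = 2.213386
Iteration 2:
  f(2.970000) = 3.820900
  f(2.213386) = -0.100922
  x_3 = 2.213386 - (-0.100922)×(2.213386 - 2.970000)/(-0.100922 - 3.820900)
       = 2.232856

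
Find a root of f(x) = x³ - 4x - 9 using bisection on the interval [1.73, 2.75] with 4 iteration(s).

f(x) = x³ - 4x - 9
Initial interval: [1.73, 2.75]

Iteration 1:
  c_1 = (1.730000 + 2.750000)/2 = 2.240000
  f(c_1) = f(2.240000) = -6.720576
  f(a) × f(c) ≥ 0, new interval: [2.240000, 2.750000]
Iteration 2:
  c_2 = (2.240000 + 2.750000)/2 = 2.495000
  f(c_2) = f(2.495000) = -3.448563
  f(a) × f(c) ≥ 0, new interval: [2.495000, 2.750000]
Iteration 3:
  c_3 = (2.495000 + 2.750000)/2 = 2.622500
  f(c_3) = f(2.622500) = -1.453740
  f(a) × f(c) ≥ 0, new interval: [2.622500, 2.750000]
Iteration 4:
  c_4 = (2.622500 + 2.750000)/2 = 2.686250
  f(c_4) = f(2.686250) = -0.361184
  f(a) × f(c) ≥ 0, new interval: [2.686250, 2.750000]

After 4 iteration(s), the approximation is c_4 = 2.686250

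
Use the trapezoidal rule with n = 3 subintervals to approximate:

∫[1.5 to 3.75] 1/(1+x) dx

f(x) = 1/(1+x)
a = 1.5, b = 3.75, n = 3
h = (b - a)/n = 0.750000

Trapezoidal rule: (h/2)[f(x₀) + 2f(x₁) + 2f(x₂) + ... + f(xₙ)]

x_0 = 1.5000, f(x_0) = 0.400000, coefficient = 1
x_1 = 2.2500, f(x_1) = 0.307692, coefficient = 2
x_2 = 3.0000, f(x_2) = 0.250000, coefficient = 2
x_3 = 3.7500, f(x_3) = 0.210526, coefficient = 1

I ≈ (0.750000/2) × 1.725911 = 0.647217
Exact value: 0.641854
Error: 0.005363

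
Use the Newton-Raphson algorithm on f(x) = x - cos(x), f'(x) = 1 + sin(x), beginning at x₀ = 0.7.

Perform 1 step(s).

f(x) = x - cos(x)
f'(x) = 1 + sin(x)
x₀ = 0.7

Newton-Raphson formula: x_{n+1} = x_n - f(x_n)/f'(x_n)

Iteration 1:
  f(0.700000) = -0.064842
  f'(0.700000) = 1.644218
  x_1 = 0.700000 - (-0.064842)/1.644218 = 0.739436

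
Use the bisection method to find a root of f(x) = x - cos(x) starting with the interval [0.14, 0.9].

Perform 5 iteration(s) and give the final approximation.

f(x) = x - cos(x)
Initial interval: [0.14, 0.9]

Iteration 1:
  c_1 = (0.140000 + 0.900000)/2 = 0.520000
  f(c_1) = f(0.520000) = -0.347819
  f(a) × f(c) ≥ 0, new interval: [0.520000, 0.900000]
Iteration 2:
  c_2 = (0.520000 + 0.900000)/2 = 0.710000
  f(c_2) = f(0.710000) = -0.048362
  f(a) × f(c) ≥ 0, new interval: [0.710000, 0.900000]
Iteration 3:
  c_3 = (0.710000 + 0.900000)/2 = 0.805000
  f(c_3) = f(0.805000) = 0.111889
  f(a) × f(c) < 0, new interval: [0.710000, 0.805000]
Iteration 4:
  c_4 = (0.710000 + 0.805000)/2 = 0.757500
  f(c_4) = f(0.757500) = 0.030944
  f(a) × f(c) < 0, new interval: [0.710000, 0.757500]
Iteration 5:
  c_5 = (0.710000 + 0.757500)/2 = 0.733750
  f(c_5) = f(0.733750) = -0.008918
  f(a) × f(c) ≥ 0, new interval: [0.733750, 0.757500]

After 5 iteration(s), the approximation is c_5 = 0.733750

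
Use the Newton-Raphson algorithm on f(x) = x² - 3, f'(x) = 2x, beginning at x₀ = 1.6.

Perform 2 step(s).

f(x) = x² - 3
f'(x) = 2x
x₀ = 1.6

Newton-Raphson formula: x_{n+1} = x_n - f(x_n)/f'(x_n)

Iteration 1:
  f(1.600000) = -0.440000
  f'(1.600000) = 3.200000
  x_1 = 1.600000 - (-0.440000)/3.200000 = 1.737500
Iteration 2:
  f(1.737500) = 0.018906
  f'(1.737500) = 3.475000
  x_2 = 1.737500 - 0.018906/3.475000 = 1.732059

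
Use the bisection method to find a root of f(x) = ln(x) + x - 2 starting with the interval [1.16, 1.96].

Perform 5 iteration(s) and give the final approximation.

f(x) = ln(x) + x - 2
Initial interval: [1.16, 1.96]

Iteration 1:
  c_1 = (1.160000 + 1.960000)/2 = 1.560000
  f(c_1) = f(1.560000) = 0.004686
  f(a) × f(c) < 0, new interval: [1.160000, 1.560000]
Iteration 2:
  c_2 = (1.160000 + 1.560000)/2 = 1.360000
  f(c_2) = f(1.360000) = -0.332515
  f(a) × f(c) ≥ 0, new interval: [1.360000, 1.560000]
Iteration 3:
  c_3 = (1.360000 + 1.560000)/2 = 1.460000
  f(c_3) = f(1.460000) = -0.161564
  f(a) × f(c) ≥ 0, new interval: [1.460000, 1.560000]
Iteration 4:
  c_4 = (1.460000 + 1.560000)/2 = 1.510000
  f(c_4) = f(1.510000) = -0.077890
  f(a) × f(c) ≥ 0, new interval: [1.510000, 1.560000]
Iteration 5:
  c_5 = (1.510000 + 1.560000)/2 = 1.535000
  f(c_5) = f(1.535000) = -0.036470
  f(a) × f(c) ≥ 0, new interval: [1.535000, 1.560000]

After 5 iteration(s), the approximation is c_5 = 1.535000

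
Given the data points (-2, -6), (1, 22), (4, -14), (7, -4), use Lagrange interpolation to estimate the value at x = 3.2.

Lagrange interpolation formula:
P(x) = Σ yᵢ × Lᵢ(x)
where Lᵢ(x) = Π_{j≠i} (x - xⱼ)/(xᵢ - xⱼ)

L_0(3.2) = (3.2 - 1)/(-2 - 1) × (3.2 - 4)/(-2 - 4) × (3.2 - 7)/(-2 - 7) = -0.041284
L_1(3.2) = (3.2 - (-2))/(1 - (-2)) × (3.2 - 4)/(1 - 4) × (3.2 - 7)/(1 - 7) = 0.292741
L_2(3.2) = (3.2 - (-2))/(4 - (-2)) × (3.2 - 1)/(4 - 1) × (3.2 - 7)/(4 - 7) = 0.805037
L_3(3.2) = (3.2 - (-2))/(7 - (-2)) × (3.2 - 1)/(7 - 1) × (3.2 - 4)/(7 - 4) = -0.056494

P(3.2) = (-6)×L_0(3.2) + 22×L_1(3.2) + (-14)×L_2(3.2) + (-4)×L_3(3.2)
P(3.2) = -4.356543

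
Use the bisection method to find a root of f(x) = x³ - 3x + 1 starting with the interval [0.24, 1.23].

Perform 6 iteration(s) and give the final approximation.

f(x) = x³ - 3x + 1
Initial interval: [0.24, 1.23]

Iteration 1:
  c_1 = (0.240000 + 1.230000)/2 = 0.735000
  f(c_1) = f(0.735000) = -0.807935
  f(a) × f(c) < 0, new interval: [0.240000, 0.735000]
Iteration 2:
  c_2 = (0.240000 + 0.735000)/2 = 0.487500
  f(c_2) = f(0.487500) = -0.346643
  f(a) × f(c) < 0, new interval: [0.240000, 0.487500]
Iteration 3:
  c_3 = (0.240000 + 0.487500)/2 = 0.363750
  f(c_3) = f(0.363750) = -0.043121
  f(a) × f(c) < 0, new interval: [0.240000, 0.363750]
Iteration 4:
  c_4 = (0.240000 + 0.363750)/2 = 0.301875
  f(c_4) = f(0.301875) = 0.121884
  f(a) × f(c) ≥ 0, new interval: [0.301875, 0.363750]
Iteration 5:
  c_5 = (0.301875 + 0.363750)/2 = 0.332813
  f(c_5) = f(0.332813) = 0.038426
  f(a) × f(c) ≥ 0, new interval: [0.332813, 0.363750]
Iteration 6:
  c_6 = (0.332813 + 0.363750)/2 = 0.348281
  f(c_6) = f(0.348281) = -0.002597
  f(a) × f(c) < 0, new interval: [0.332813, 0.348281]

After 6 iteration(s), the approximation is c_6 = 0.348281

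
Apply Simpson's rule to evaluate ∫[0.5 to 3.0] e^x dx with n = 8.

f(x) = e^x
a = 0.5, b = 3.0, n = 8
h = (b - a)/n = 0.312500

Simpson's rule: (h/3)[f(x₀) + 4f(x₁) + 2f(x₂) + ... + f(xₙ)]

x_0 = 0.5000, f(x_0) = 1.648721, coefficient = 1
x_1 = 0.8125, f(x_1) = 2.253535, coefficient = 4
x_2 = 1.1250, f(x_2) = 3.080217, coefficient = 2
x_3 = 1.4375, f(x_3) = 4.210157, coefficient = 4
x_4 = 1.7500, f(x_4) = 5.754603, coefficient = 2
x_5 = 2.0625, f(x_5) = 7.865609, coefficient = 4
x_6 = 2.3750, f(x_6) = 10.751013, coefficient = 2
x_7 = 2.6875, f(x_7) = 14.694893, coefficient = 4
x_8 = 3.0000, f(x_8) = 20.085537, coefficient = 1

I ≈ (0.312500/3) × 177.002700 = 18.437781
Exact value: 18.436816
Error: 0.000966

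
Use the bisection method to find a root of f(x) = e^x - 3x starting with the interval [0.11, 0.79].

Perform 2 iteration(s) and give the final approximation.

f(x) = e^x - 3x
Initial interval: [0.11, 0.79]

Iteration 1:
  c_1 = (0.110000 + 0.790000)/2 = 0.450000
  f(c_1) = f(0.450000) = 0.218312
  f(a) × f(c) ≥ 0, new interval: [0.450000, 0.790000]
Iteration 2:
  c_2 = (0.450000 + 0.790000)/2 = 0.620000
  f(c_2) = f(0.620000) = -0.001072
  f(a) × f(c) < 0, new interval: [0.450000, 0.620000]

After 2 iteration(s), the approximation is c_2 = 0.620000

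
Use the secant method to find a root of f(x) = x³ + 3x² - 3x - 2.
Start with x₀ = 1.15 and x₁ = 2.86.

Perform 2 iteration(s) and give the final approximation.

f(x) = x³ + 3x² - 3x - 2
x₀ = 1.15, x₁ = 2.86

Secant formula: x_{n+1} = x_n - f(x_n)(x_n - x_{n-1})/(f(x_n) - f(x_{n-1}))

Iteration 1:
  f(1.150000) = 0.038375
  f(2.860000) = 37.352456
  x_2 = 2.860000 - 37.352456×(2.860000 - 1.150000)/(37.352456 - 0.038375)
       = 1.148241
Iteration 2:
  f(2.860000) = 37.352456
  f(1.148241) = 0.024559
  x_3 = 1.148241 - 0.024559×(1.148241 - 2.860000)/(0.024559 - 37.352456)
       = 1.147115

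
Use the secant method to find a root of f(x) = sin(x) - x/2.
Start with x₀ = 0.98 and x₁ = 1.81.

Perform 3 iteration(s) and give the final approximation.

f(x) = sin(x) - x/2
x₀ = 0.98, x₁ = 1.81

Secant formula: x_{n+1} = x_n - f(x_n)(x_n - x_{n-1})/(f(x_n) - f(x_{n-1}))

Iteration 1:
  f(0.980000) = 0.340497
  f(1.810000) = 0.066527
  x_2 = 1.810000 - 0.066527×(1.810000 - 0.980000)/(0.066527 - 0.340497)
       = 2.011545
Iteration 2:
  f(1.810000) = 0.066527
  f(2.011545) = -0.101340
  x_3 = 2.011545 - (-0.101340)×(2.011545 - 1.810000)/(-0.101340 - 0.066527)
       = 1.889874
Iteration 3:
  f(2.011545) = -0.101340
  f(1.889874) = 0.004588
  x_4 = 1.889874 - 0.004588×(1.889874 - 2.011545)/(0.004588 - (-0.101340))
       = 1.895144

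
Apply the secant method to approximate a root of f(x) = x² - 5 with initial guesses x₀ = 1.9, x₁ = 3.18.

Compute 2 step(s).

f(x) = x² - 5
x₀ = 1.9, x₁ = 3.18

Secant formula: x_{n+1} = x_n - f(x_n)(x_n - x_{n-1})/(f(x_n) - f(x_{n-1}))

Iteration 1:
  f(1.900000) = -1.390000
  f(3.180000) = 5.112400
  x_2 = 3.180000 - 5.112400×(3.180000 - 1.900000)/(5.112400 - (-1.390000))
       = 2.173622
Iteration 2:
  f(3.180000) = 5.112400
  f(2.173622) = -0.275367
  x_3 = 2.173622 - (-0.275367)×(2.173622 - 3.180000)/(-0.275367 - 5.112400)
       = 2.225058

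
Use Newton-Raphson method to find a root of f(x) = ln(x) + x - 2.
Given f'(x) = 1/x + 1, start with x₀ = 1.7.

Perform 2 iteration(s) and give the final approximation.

f(x) = ln(x) + x - 2
f'(x) = 1/x + 1
x₀ = 1.7

Newton-Raphson formula: x_{n+1} = x_n - f(x_n)/f'(x_n)

Iteration 1:
  f(1.700000) = 0.230628
  f'(1.700000) = 1.588235
  x_1 = 1.700000 - 0.230628/1.588235 = 1.554790
Iteration 2:
  f(1.554790) = -0.003870
  f'(1.554790) = 1.643174
  x_2 = 1.554790 - (-0.003870)/1.643174 = 1.557145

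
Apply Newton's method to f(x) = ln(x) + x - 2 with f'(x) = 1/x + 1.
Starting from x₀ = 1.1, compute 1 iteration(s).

f(x) = ln(x) + x - 2
f'(x) = 1/x + 1
x₀ = 1.1

Newton-Raphson formula: x_{n+1} = x_n - f(x_n)/f'(x_n)

Iteration 1:
  f(1.100000) = -0.804690
  f'(1.100000) = 1.909091
  x_1 = 1.100000 - (-0.804690)/1.909091 = 1.521504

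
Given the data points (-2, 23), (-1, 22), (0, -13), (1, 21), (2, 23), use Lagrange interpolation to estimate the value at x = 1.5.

Lagrange interpolation formula:
P(x) = Σ yᵢ × Lᵢ(x)
where Lᵢ(x) = Π_{j≠i} (x - xⱼ)/(xᵢ - xⱼ)

L_0(1.5) = (1.5 - (-1))/(-2 - (-1)) × (1.5 - 0)/(-2 - 0) × (1.5 - 1)/(-2 - 1) × (1.5 - 2)/(-2 - 2) = -0.039062
L_1(1.5) = (1.5 - (-2))/(-1 - (-2)) × (1.5 - 0)/(-1 - 0) × (1.5 - 1)/(-1 - 1) × (1.5 - 2)/(-1 - 2) = 0.218750
L_2(1.5) = (1.5 - (-2))/(0 - (-2)) × (1.5 - (-1))/(0 - (-1)) × (1.5 - 1)/(0 - 1) × (1.5 - 2)/(0 - 2) = -0.546875
L_3(1.5) = (1.5 - (-2))/(1 - (-2)) × (1.5 - (-1))/(1 - (-1)) × (1.5 - 0)/(1 - 0) × (1.5 - 2)/(1 - 2) = 1.093750
L_4(1.5) = (1.5 - (-2))/(2 - (-2)) × (1.5 - (-1))/(2 - (-1)) × (1.5 - 0)/(2 - 0) × (1.5 - 1)/(2 - 1) = 0.273438

P(1.5) = 23×L_0(1.5) + 22×L_1(1.5) + (-13)×L_2(1.5) + 21×L_3(1.5) + 23×L_4(1.5)
P(1.5) = 40.281250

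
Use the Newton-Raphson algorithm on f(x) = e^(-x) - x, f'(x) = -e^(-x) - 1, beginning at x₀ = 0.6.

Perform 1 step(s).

f(x) = e^(-x) - x
f'(x) = -e^(-x) - 1
x₀ = 0.6

Newton-Raphson formula: x_{n+1} = x_n - f(x_n)/f'(x_n)

Iteration 1:
  f(0.600000) = -0.051188
  f'(0.600000) = -1.548812
  x_1 = 0.600000 - (-0.051188)/(-1.548812) = 0.566950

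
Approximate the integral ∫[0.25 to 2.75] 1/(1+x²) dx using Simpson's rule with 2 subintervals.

f(x) = 1/(1+x²)
a = 0.25, b = 2.75, n = 2
h = (b - a)/n = 1.250000

Simpson's rule: (h/3)[f(x₀) + 4f(x₁) + 2f(x₂) + ... + f(xₙ)]

x_0 = 0.2500, f(x_0) = 0.941176, coefficient = 1
x_1 = 1.5000, f(x_1) = 0.307692, coefficient = 4
x_2 = 2.7500, f(x_2) = 0.116788, coefficient = 1

I ≈ (1.250000/3) × 2.288734 = 0.953639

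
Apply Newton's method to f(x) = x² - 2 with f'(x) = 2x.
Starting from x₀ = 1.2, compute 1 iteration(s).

f(x) = x² - 2
f'(x) = 2x
x₀ = 1.2

Newton-Raphson formula: x_{n+1} = x_n - f(x_n)/f'(x_n)

Iteration 1:
  f(1.200000) = -0.560000
  f'(1.200000) = 2.400000
  x_1 = 1.200000 - (-0.560000)/2.400000 = 1.433333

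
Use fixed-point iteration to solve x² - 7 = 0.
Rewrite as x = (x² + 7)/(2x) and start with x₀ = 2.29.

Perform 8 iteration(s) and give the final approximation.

Equation: x² - 7 = 0
Fixed-point form: x = (x² + 7)/(2x)
x₀ = 2.29

x_1 = g(2.290000) = 2.673384
x_2 = g(2.673384) = 2.645894
x_3 = g(2.645894) = 2.645751
x_4 = g(2.645751) = 2.645751
x_5 = g(2.645751) = 2.645751
x_6 = g(2.645751) = 2.645751
x_7 = g(2.645751) = 2.645751
x_8 = g(2.645751) = 2.645751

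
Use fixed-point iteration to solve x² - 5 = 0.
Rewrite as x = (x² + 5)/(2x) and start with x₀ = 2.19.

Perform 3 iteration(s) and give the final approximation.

Equation: x² - 5 = 0
Fixed-point form: x = (x² + 5)/(2x)
x₀ = 2.19

x_1 = g(2.190000) = 2.236553
x_2 = g(2.236553) = 2.236068
x_3 = g(2.236068) = 2.236068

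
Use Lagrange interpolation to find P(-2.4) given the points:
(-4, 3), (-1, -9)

Lagrange interpolation formula:
P(x) = Σ yᵢ × Lᵢ(x)
where Lᵢ(x) = Π_{j≠i} (x - xⱼ)/(xᵢ - xⱼ)

L_0(-2.4) = (-2.4 - (-1))/(-4 - (-1)) = 0.466667
L_1(-2.4) = (-2.4 - (-4))/(-1 - (-4)) = 0.533333

P(-2.4) = 3×L_0(-2.4) + (-9)×L_1(-2.4)
P(-2.4) = -3.400000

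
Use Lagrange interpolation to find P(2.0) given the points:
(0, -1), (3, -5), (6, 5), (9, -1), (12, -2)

Lagrange interpolation formula:
P(x) = Σ yᵢ × Lᵢ(x)
where Lᵢ(x) = Π_{j≠i} (x - xⱼ)/(xᵢ - xⱼ)

L_0(2.0) = (2.0 - 3)/(0 - 3) × (2.0 - 6)/(0 - 6) × (2.0 - 9)/(0 - 9) × (2.0 - 12)/(0 - 12) = 0.144033
L_1(2.0) = (2.0 - 0)/(3 - 0) × (2.0 - 6)/(3 - 6) × (2.0 - 9)/(3 - 9) × (2.0 - 12)/(3 - 12) = 1.152263
L_2(2.0) = (2.0 - 0)/(6 - 0) × (2.0 - 3)/(6 - 3) × (2.0 - 9)/(6 - 9) × (2.0 - 12)/(6 - 12) = -0.432099
L_3(2.0) = (2.0 - 0)/(9 - 0) × (2.0 - 3)/(9 - 3) × (2.0 - 6)/(9 - 6) × (2.0 - 12)/(9 - 12) = 0.164609
L_4(2.0) = (2.0 - 0)/(12 - 0) × (2.0 - 3)/(12 - 3) × (2.0 - 6)/(12 - 6) × (2.0 - 9)/(12 - 9) = -0.028807

P(2.0) = (-1)×L_0(2.0) + (-5)×L_1(2.0) + 5×L_2(2.0) + (-1)×L_3(2.0) + (-2)×L_4(2.0)
P(2.0) = -8.172840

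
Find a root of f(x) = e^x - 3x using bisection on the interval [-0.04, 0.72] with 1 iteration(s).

f(x) = e^x - 3x
Initial interval: [-0.04, 0.72]

Iteration 1:
  c_1 = (-0.040000 + 0.720000)/2 = 0.340000
  f(c_1) = f(0.340000) = 0.384948
  f(a) × f(c) ≥ 0, new interval: [0.340000, 0.720000]

After 1 iteration(s), the approximation is c_1 = 0.340000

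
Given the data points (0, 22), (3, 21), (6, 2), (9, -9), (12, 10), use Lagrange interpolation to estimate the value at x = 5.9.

Lagrange interpolation formula:
P(x) = Σ yᵢ × Lᵢ(x)
where Lᵢ(x) = Π_{j≠i} (x - xⱼ)/(xᵢ - xⱼ)

L_0(5.9) = (5.9 - 3)/(0 - 3) × (5.9 - 6)/(0 - 6) × (5.9 - 9)/(0 - 9) × (5.9 - 12)/(0 - 12) = -0.002821
L_1(5.9) = (5.9 - 0)/(3 - 0) × (5.9 - 6)/(3 - 6) × (5.9 - 9)/(3 - 9) × (5.9 - 12)/(3 - 12) = 0.022957
L_2(5.9) = (5.9 - 0)/(6 - 0) × (5.9 - 3)/(6 - 3) × (5.9 - 9)/(6 - 9) × (5.9 - 12)/(6 - 12) = 0.998611
L_3(5.9) = (5.9 - 0)/(9 - 0) × (5.9 - 3)/(9 - 3) × (5.9 - 6)/(9 - 6) × (5.9 - 12)/(9 - 12) = -0.021476
L_4(5.9) = (5.9 - 0)/(12 - 0) × (5.9 - 3)/(12 - 3) × (5.9 - 6)/(12 - 6) × (5.9 - 9)/(12 - 9) = 0.002728

P(5.9) = 22×L_0(5.9) + 21×L_1(5.9) + 2×L_2(5.9) + (-9)×L_3(5.9) + 10×L_4(5.9)
P(5.9) = 2.637815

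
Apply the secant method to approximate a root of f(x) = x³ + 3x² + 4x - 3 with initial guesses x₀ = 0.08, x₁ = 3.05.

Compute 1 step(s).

f(x) = x³ + 3x² + 4x - 3
x₀ = 0.08, x₁ = 3.05

Secant formula: x_{n+1} = x_n - f(x_n)(x_n - x_{n-1})/(f(x_n) - f(x_{n-1}))

Iteration 1:
  f(0.080000) = -2.660288
  f(3.050000) = 65.480125
  x_2 = 3.050000 - 65.480125×(3.050000 - 0.080000)/(65.480125 - (-2.660288))
       = 0.195953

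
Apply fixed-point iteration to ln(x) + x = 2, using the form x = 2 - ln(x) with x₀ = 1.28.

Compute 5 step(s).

Equation: ln(x) + x = 2
Fixed-point form: x = 2 - ln(x)
x₀ = 1.28

x_1 = g(1.280000) = 1.753140
x_2 = g(1.753140) = 1.438592
x_3 = g(1.438592) = 1.636335
x_4 = g(1.636335) = 1.507541
x_5 = g(1.507541) = 1.589520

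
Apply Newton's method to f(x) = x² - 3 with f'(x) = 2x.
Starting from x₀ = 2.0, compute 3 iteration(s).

f(x) = x² - 3
f'(x) = 2x
x₀ = 2.0

Newton-Raphson formula: x_{n+1} = x_n - f(x_n)/f'(x_n)

Iteration 1:
  f(2.000000) = 1.000000
  f'(2.000000) = 4.000000
  x_1 = 2.000000 - 1.000000/4.000000 = 1.750000
Iteration 2:
  f(1.750000) = 0.062500
  f'(1.750000) = 3.500000
  x_2 = 1.750000 - 0.062500/3.500000 = 1.732143
Iteration 3:
  f(1.732143) = 0.000319
  f'(1.732143) = 3.464286
  x_3 = 1.732143 - 0.000319/3.464286 = 1.732051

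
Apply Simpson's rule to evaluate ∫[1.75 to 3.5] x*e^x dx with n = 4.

f(x) = x*e^x
a = 1.75, b = 3.5, n = 4
h = (b - a)/n = 0.437500

Simpson's rule: (h/3)[f(x₀) + 4f(x₁) + 2f(x₂) + ... + f(xₙ)]

x_0 = 1.7500, f(x_0) = 10.070555, coefficient = 1
x_1 = 2.1875, f(x_1) = 19.496975, coefficient = 4
x_2 = 2.6250, f(x_2) = 36.237007, coefficient = 2
x_3 = 3.0625, f(x_3) = 65.479137, coefficient = 4
x_4 = 3.5000, f(x_4) = 115.904082, coefficient = 1

I ≈ (0.437500/3) × 538.353101 = 78.509827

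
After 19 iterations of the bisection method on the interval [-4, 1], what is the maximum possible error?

Bisection error bound: |error| ≤ (b-a)/2^n
|error| ≤ (1 - (-4))/2^19 = 5/2^19
|error| ≤ 0.0000095367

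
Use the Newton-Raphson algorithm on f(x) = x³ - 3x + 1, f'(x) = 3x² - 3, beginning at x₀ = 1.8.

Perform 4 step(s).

f(x) = x³ - 3x + 1
f'(x) = 3x² - 3
x₀ = 1.8

Newton-Raphson formula: x_{n+1} = x_n - f(x_n)/f'(x_n)

Iteration 1:
  f(1.800000) = 1.432000
  f'(1.800000) = 6.720000
  x_1 = 1.800000 - 1.432000/6.720000 = 1.586905
Iteration 2:
  f(1.586905) = 0.235535
  f'(1.586905) = 4.554800
  x_2 = 1.586905 - 0.235535/4.554800 = 1.535193
Iteration 3:
  f(1.535193) = 0.012592
  f'(1.535193) = 4.070456
  x_3 = 1.535193 - 0.012592/4.070456 = 1.532100
Iteration 4:
  f(1.532100) = 0.000044
  f'(1.532100) = 4.041989
  x_4 = 1.532100 - 0.000044/4.041989 = 1.532089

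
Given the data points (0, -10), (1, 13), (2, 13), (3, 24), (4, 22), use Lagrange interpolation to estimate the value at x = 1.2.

Lagrange interpolation formula:
P(x) = Σ yᵢ × Lᵢ(x)
where Lᵢ(x) = Π_{j≠i} (x - xⱼ)/(xᵢ - xⱼ)

L_0(1.2) = (1.2 - 1)/(0 - 1) × (1.2 - 2)/(0 - 2) × (1.2 - 3)/(0 - 3) × (1.2 - 4)/(0 - 4) = -0.033600
L_1(1.2) = (1.2 - 0)/(1 - 0) × (1.2 - 2)/(1 - 2) × (1.2 - 3)/(1 - 3) × (1.2 - 4)/(1 - 4) = 0.806400
L_2(1.2) = (1.2 - 0)/(2 - 0) × (1.2 - 1)/(2 - 1) × (1.2 - 3)/(2 - 3) × (1.2 - 4)/(2 - 4) = 0.302400
L_3(1.2) = (1.2 - 0)/(3 - 0) × (1.2 - 1)/(3 - 1) × (1.2 - 2)/(3 - 2) × (1.2 - 4)/(3 - 4) = -0.089600
L_4(1.2) = (1.2 - 0)/(4 - 0) × (1.2 - 1)/(4 - 1) × (1.2 - 2)/(4 - 2) × (1.2 - 3)/(4 - 3) = 0.014400

P(1.2) = (-10)×L_0(1.2) + 13×L_1(1.2) + 13×L_2(1.2) + 24×L_3(1.2) + 22×L_4(1.2)
P(1.2) = 12.916800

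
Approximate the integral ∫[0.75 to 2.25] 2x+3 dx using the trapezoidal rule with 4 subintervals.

f(x) = 2x+3
a = 0.75, b = 2.25, n = 4
h = (b - a)/n = 0.375000

Trapezoidal rule: (h/2)[f(x₀) + 2f(x₁) + 2f(x₂) + ... + f(xₙ)]

x_0 = 0.7500, f(x_0) = 4.500000, coefficient = 1
x_1 = 1.1250, f(x_1) = 5.250000, coefficient = 2
x_2 = 1.5000, f(x_2) = 6.000000, coefficient = 2
x_3 = 1.8750, f(x_3) = 6.750000, coefficient = 2
x_4 = 2.2500, f(x_4) = 7.500000, coefficient = 1

I ≈ (0.375000/2) × 48.000000 = 9.000000
Exact value: 9.000000
Error: 0.000000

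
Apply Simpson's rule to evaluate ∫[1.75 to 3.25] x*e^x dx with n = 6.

f(x) = x*e^x
a = 1.75, b = 3.25, n = 6
h = (b - a)/n = 0.250000

Simpson's rule: (h/3)[f(x₀) + 4f(x₁) + 2f(x₂) + ... + f(xₙ)]

x_0 = 1.7500, f(x_0) = 10.070555, coefficient = 1
x_1 = 2.0000, f(x_1) = 14.778112, coefficient = 4
x_2 = 2.2500, f(x_2) = 21.347406, coefficient = 2
x_3 = 2.5000, f(x_3) = 30.456235, coefficient = 4
x_4 = 2.7500, f(x_4) = 43.017238, coefficient = 2
x_5 = 3.0000, f(x_5) = 60.256611, coefficient = 4
x_6 = 3.2500, f(x_6) = 83.818605, coefficient = 1

I ≈ (0.250000/3) × 644.582278 = 53.715190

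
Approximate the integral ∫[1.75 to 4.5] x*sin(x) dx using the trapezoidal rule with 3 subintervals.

f(x) = x*sin(x)
a = 1.75, b = 4.5, n = 3
h = (b - a)/n = 0.916667

Trapezoidal rule: (h/2)[f(x₀) + 2f(x₁) + 2f(x₂) + ... + f(xₙ)]

x_0 = 1.7500, f(x_0) = 1.721975, coefficient = 1
x_1 = 2.6667, f(x_1) = 1.219394, coefficient = 2
x_2 = 3.5833, f(x_2) = -1.531924, coefficient = 2
x_3 = 4.5000, f(x_3) = -4.398886, coefficient = 1

I ≈ (0.916667/2) × -3.301971 = -1.513403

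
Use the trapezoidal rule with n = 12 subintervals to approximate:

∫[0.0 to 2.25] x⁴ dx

f(x) = x⁴
a = 0.0, b = 2.25, n = 12
h = (b - a)/n = 0.187500

Trapezoidal rule: (h/2)[f(x₀) + 2f(x₁) + 2f(x₂) + ... + f(xₙ)]

x_0 = 0.0000, f(x_0) = 0.000000, coefficient = 1
x_1 = 0.1875, f(x_1) = 0.001236, coefficient = 2
x_2 = 0.3750, f(x_2) = 0.019775, coefficient = 2
x_3 = 0.5625, f(x_3) = 0.100113, coefficient = 2
x_4 = 0.7500, f(x_4) = 0.316406, coefficient = 2
x_5 = 0.9375, f(x_5) = 0.772476, coefficient = 2
x_6 = 1.1250, f(x_6) = 1.601807, coefficient = 2
x_7 = 1.3125, f(x_7) = 2.967545, coefficient = 2
x_8 = 1.5000, f(x_8) = 5.062500, coefficient = 2
x_9 = 1.6875, f(x_9) = 8.109146, coefficient = 2
x_10 = 1.8750, f(x_10) = 12.359619, coefficient = 2
x_11 = 2.0625, f(x_11) = 18.095718, coefficient = 2
x_12 = 2.2500, f(x_12) = 25.628906, coefficient = 1

I ≈ (0.187500/2) × 124.441589 = 11.666399
Exact value: 11.533008
Error: 0.133391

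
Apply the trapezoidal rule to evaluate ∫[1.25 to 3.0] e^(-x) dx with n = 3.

f(x) = e^(-x)
a = 1.25, b = 3.0, n = 3
h = (b - a)/n = 0.583333

Trapezoidal rule: (h/2)[f(x₀) + 2f(x₁) + 2f(x₂) + ... + f(xₙ)]

x_0 = 1.2500, f(x_0) = 0.286505, coefficient = 1
x_1 = 1.8333, f(x_1) = 0.159880, coefficient = 2
x_2 = 2.4167, f(x_2) = 0.089219, coefficient = 2
x_3 = 3.0000, f(x_3) = 0.049787, coefficient = 1

I ≈ (0.583333/2) × 0.834488 = 0.243392
Exact value: 0.236718
Error: 0.006675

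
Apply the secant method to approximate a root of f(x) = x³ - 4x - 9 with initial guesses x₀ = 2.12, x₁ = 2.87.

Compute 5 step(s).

f(x) = x³ - 4x - 9
x₀ = 2.12, x₁ = 2.87

Secant formula: x_{n+1} = x_n - f(x_n)(x_n - x_{n-1})/(f(x_n) - f(x_{n-1}))

Iteration 1:
  f(2.120000) = -7.951872
  f(2.870000) = 3.159903
  x_2 = 2.870000 - 3.159903×(2.870000 - 2.120000)/(3.159903 - (-7.951872))
       = 2.656719
Iteration 2:
  f(2.870000) = 3.159903
  f(2.656719) = -0.875334
  x_3 = 2.656719 - (-0.875334)×(2.656719 - 2.870000)/(-0.875334 - 3.159903)
       = 2.702985
Iteration 3:
  f(2.656719) = -0.875334
  f(2.702985) = -0.063591
  x_4 = 2.702985 - (-0.063591)×(2.702985 - 2.656719)/(-0.063591 - (-0.875334))
       = 2.706609
Iteration 4:
  f(2.702985) = -0.063591
  f(2.706609) = 0.001459
  x_5 = 2.706609 - 0.001459×(2.706609 - 2.702985)/(0.001459 - (-0.063591))
       = 2.706528
Iteration 5:
  f(2.706609) = 0.001459
  f(2.706528) = -0.000002
  x_6 = 2.706528 - (-0.000002)×(2.706528 - 2.706609)/(-0.000002 - 0.001459)
       = 2.706528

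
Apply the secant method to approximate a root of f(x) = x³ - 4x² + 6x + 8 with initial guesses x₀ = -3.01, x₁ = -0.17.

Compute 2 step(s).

f(x) = x³ - 4x² + 6x + 8
x₀ = -3.01, x₁ = -0.17

Secant formula: x_{n+1} = x_n - f(x_n)(x_n - x_{n-1})/(f(x_n) - f(x_{n-1}))

Iteration 1:
  f(-3.010000) = -73.571301
  f(-0.170000) = 6.859487
  x_2 = -0.170000 - 6.859487×(-0.170000 - (-3.010000))/(6.859487 - (-73.571301))
       = -0.412208
Iteration 2:
  f(-0.170000) = 6.859487
  f(-0.412208) = 4.777054
  x_3 = -0.412208 - 4.777054×(-0.412208 - (-0.170000))/(4.777054 - 6.859487)
       = -0.967826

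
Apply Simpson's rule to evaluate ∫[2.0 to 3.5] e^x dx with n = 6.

f(x) = e^x
a = 2.0, b = 3.5, n = 6
h = (b - a)/n = 0.250000

Simpson's rule: (h/3)[f(x₀) + 4f(x₁) + 2f(x₂) + ... + f(xₙ)]

x_0 = 2.0000, f(x_0) = 7.389056, coefficient = 1
x_1 = 2.2500, f(x_1) = 9.487736, coefficient = 4
x_2 = 2.5000, f(x_2) = 12.182494, coefficient = 2
x_3 = 2.7500, f(x_3) = 15.642632, coefficient = 4
x_4 = 3.0000, f(x_4) = 20.085537, coefficient = 2
x_5 = 3.2500, f(x_5) = 25.790340, coefficient = 4
x_6 = 3.5000, f(x_6) = 33.115452, coefficient = 1

I ≈ (0.250000/3) × 308.723400 = 25.726950
Exact value: 25.726396
Error: 0.000554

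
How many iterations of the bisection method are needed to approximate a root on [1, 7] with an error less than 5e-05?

We need (b-a)/2^n ≤ 5e-05
(7 - 1)/2^n ≤ 5e-05
6/2^n ≤ 5e-05
2^n ≥ 120000
n ≥ log₂(120000) = 16.87
n ≥ 17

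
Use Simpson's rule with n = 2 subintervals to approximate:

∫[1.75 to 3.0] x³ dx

f(x) = x³
a = 1.75, b = 3.0, n = 2
h = (b - a)/n = 0.625000

Simpson's rule: (h/3)[f(x₀) + 4f(x₁) + 2f(x₂) + ... + f(xₙ)]

x_0 = 1.7500, f(x_0) = 5.359375, coefficient = 1
x_1 = 2.3750, f(x_1) = 13.396484, coefficient = 4
x_2 = 3.0000, f(x_2) = 27.000000, coefficient = 1

I ≈ (0.625000/3) × 85.945312 = 17.905273
Exact value: 17.905273
Error: 0.000000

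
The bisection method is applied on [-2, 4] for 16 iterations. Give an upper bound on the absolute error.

Bisection error bound: |error| ≤ (b-a)/2^n
|error| ≤ (4 - (-2))/2^16 = 6/2^16
|error| ≤ 0.0000915527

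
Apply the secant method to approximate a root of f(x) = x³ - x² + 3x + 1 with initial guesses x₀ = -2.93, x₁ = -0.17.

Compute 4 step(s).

f(x) = x³ - x² + 3x + 1
x₀ = -2.93, x₁ = -0.17

Secant formula: x_{n+1} = x_n - f(x_n)(x_n - x_{n-1})/(f(x_n) - f(x_{n-1}))

Iteration 1:
  f(-2.930000) = -41.528657
  f(-0.170000) = 0.456187
  x_2 = -0.170000 - 0.456187×(-0.170000 - (-2.930000))/(0.456187 - (-41.528657))
       = -0.199989
Iteration 2:
  f(-0.170000) = 0.456187
  f(-0.199989) = 0.352039
  x_3 = -0.199989 - 0.352039×(-0.199989 - (-0.170000))/(0.352039 - 0.456187)
       = -0.301357
Iteration 3:
  f(-0.199989) = 0.352039
  f(-0.301357) = -0.022255
  x_4 = -0.301357 - (-0.022255)×(-0.301357 - (-0.199989))/(-0.022255 - 0.352039)
       = -0.295330
Iteration 4:
  f(-0.301357) = -0.022255
  f(-0.295330) = 0.001032
  x_5 = -0.295330 - 0.001032×(-0.295330 - (-0.301357))/(0.001032 - (-0.022255))
       = -0.295597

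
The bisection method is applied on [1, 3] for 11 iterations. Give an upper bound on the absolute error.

Bisection error bound: |error| ≤ (b-a)/2^n
|error| ≤ (3 - 1)/2^11 = 2/2^11
|error| ≤ 0.0009765625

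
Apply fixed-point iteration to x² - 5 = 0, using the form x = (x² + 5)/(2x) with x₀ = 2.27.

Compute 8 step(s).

Equation: x² - 5 = 0
Fixed-point form: x = (x² + 5)/(2x)
x₀ = 2.27

x_1 = g(2.270000) = 2.236322
x_2 = g(2.236322) = 2.236068
x_3 = g(2.236068) = 2.236068
x_4 = g(2.236068) = 2.236068
x_5 = g(2.236068) = 2.236068
x_6 = g(2.236068) = 2.236068
x_7 = g(2.236068) = 2.236068
x_8 = g(2.236068) = 2.236068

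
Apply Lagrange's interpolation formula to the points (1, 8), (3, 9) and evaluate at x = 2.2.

Lagrange interpolation formula:
P(x) = Σ yᵢ × Lᵢ(x)
where Lᵢ(x) = Π_{j≠i} (x - xⱼ)/(xᵢ - xⱼ)

L_0(2.2) = (2.2 - 3)/(1 - 3) = 0.400000
L_1(2.2) = (2.2 - 1)/(3 - 1) = 0.600000

P(2.2) = 8×L_0(2.2) + 9×L_1(2.2)
P(2.2) = 8.600000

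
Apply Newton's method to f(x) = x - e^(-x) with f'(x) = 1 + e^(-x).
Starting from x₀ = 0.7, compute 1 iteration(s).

f(x) = x - e^(-x)
f'(x) = 1 + e^(-x)
x₀ = 0.7

Newton-Raphson formula: x_{n+1} = x_n - f(x_n)/f'(x_n)

Iteration 1:
  f(0.700000) = 0.203415
  f'(0.700000) = 1.496585
  x_1 = 0.700000 - 0.203415/1.496585 = 0.564081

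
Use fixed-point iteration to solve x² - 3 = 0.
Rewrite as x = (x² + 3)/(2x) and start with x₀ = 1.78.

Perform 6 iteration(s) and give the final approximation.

Equation: x² - 3 = 0
Fixed-point form: x = (x² + 3)/(2x)
x₀ = 1.78

x_1 = g(1.780000) = 1.732697
x_2 = g(1.732697) = 1.732051
x_3 = g(1.732051) = 1.732051
x_4 = g(1.732051) = 1.732051
x_5 = g(1.732051) = 1.732051
x_6 = g(1.732051) = 1.732051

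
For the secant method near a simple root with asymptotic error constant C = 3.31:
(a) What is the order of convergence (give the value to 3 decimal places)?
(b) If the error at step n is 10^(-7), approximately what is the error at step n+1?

(a) Secant method has superlinear convergence with order φ = (1+√5)/2 ≈ 1.618.
    This means |e_{n+1}| ≈ C|e_n|^1.618.

(b) With |e_n| = 10^(-7) and C = 3.31:
    |e_{n+1}| ≈ 3.31 × (10^(-7))^1.618 = 3.31 × 10^(-11.33)

(a) ≈ 1.618 (golden ratio); (b) |e_{n+1}| ≈ 1.562e-11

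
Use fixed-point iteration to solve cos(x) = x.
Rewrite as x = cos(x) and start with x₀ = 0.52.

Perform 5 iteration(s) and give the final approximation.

Equation: cos(x) = x
Fixed-point form: x = cos(x)
x₀ = 0.52

x_1 = g(0.520000) = 0.867819
x_2 = g(0.867819) = 0.646492
x_3 = g(0.646492) = 0.798202
x_4 = g(0.798202) = 0.697995
x_5 = g(0.697995) = 0.766132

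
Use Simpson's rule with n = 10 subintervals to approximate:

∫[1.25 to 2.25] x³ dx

f(x) = x³
a = 1.25, b = 2.25, n = 10
h = (b - a)/n = 0.100000

Simpson's rule: (h/3)[f(x₀) + 4f(x₁) + 2f(x₂) + ... + f(xₙ)]

x_0 = 1.2500, f(x_0) = 1.953125, coefficient = 1
x_1 = 1.3500, f(x_1) = 2.460375, coefficient = 4
x_2 = 1.4500, f(x_2) = 3.048625, coefficient = 2
x_3 = 1.5500, f(x_3) = 3.723875, coefficient = 4
x_4 = 1.6500, f(x_4) = 4.492125, coefficient = 2
x_5 = 1.7500, f(x_5) = 5.359375, coefficient = 4
x_6 = 1.8500, f(x_6) = 6.331625, coefficient = 2
x_7 = 1.9500, f(x_7) = 7.414875, coefficient = 4
x_8 = 2.0500, f(x_8) = 8.615125, coefficient = 2
x_9 = 2.1500, f(x_9) = 9.938375, coefficient = 4
x_10 = 2.2500, f(x_10) = 11.390625, coefficient = 1

I ≈ (0.100000/3) × 173.906250 = 5.796875
Exact value: 5.796875
Error: 0.000000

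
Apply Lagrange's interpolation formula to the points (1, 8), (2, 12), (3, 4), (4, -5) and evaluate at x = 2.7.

Lagrange interpolation formula:
P(x) = Σ yᵢ × Lᵢ(x)
where Lᵢ(x) = Π_{j≠i} (x - xⱼ)/(xᵢ - xⱼ)

L_0(2.7) = (2.7 - 2)/(1 - 2) × (2.7 - 3)/(1 - 3) × (2.7 - 4)/(1 - 4) = -0.045500
L_1(2.7) = (2.7 - 1)/(2 - 1) × (2.7 - 3)/(2 - 3) × (2.7 - 4)/(2 - 4) = 0.331500
L_2(2.7) = (2.7 - 1)/(3 - 1) × (2.7 - 2)/(3 - 2) × (2.7 - 4)/(3 - 4) = 0.773500
L_3(2.7) = (2.7 - 1)/(4 - 1) × (2.7 - 2)/(4 - 2) × (2.7 - 3)/(4 - 3) = -0.059500

P(2.7) = 8×L_0(2.7) + 12×L_1(2.7) + 4×L_2(2.7) + (-5)×L_3(2.7)
P(2.7) = 7.005500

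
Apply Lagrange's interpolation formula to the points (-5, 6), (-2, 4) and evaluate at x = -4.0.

Lagrange interpolation formula:
P(x) = Σ yᵢ × Lᵢ(x)
where Lᵢ(x) = Π_{j≠i} (x - xⱼ)/(xᵢ - xⱼ)

L_0(-4.0) = (-4.0 - (-2))/(-5 - (-2)) = 0.666667
L_1(-4.0) = (-4.0 - (-5))/(-2 - (-5)) = 0.333333

P(-4.0) = 6×L_0(-4.0) + 4×L_1(-4.0)
P(-4.0) = 5.333333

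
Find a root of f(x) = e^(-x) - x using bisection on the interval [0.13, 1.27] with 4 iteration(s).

f(x) = e^(-x) - x
Initial interval: [0.13, 1.27]

Iteration 1:
  c_1 = (0.130000 + 1.270000)/2 = 0.700000
  f(c_1) = f(0.700000) = -0.203415
  f(a) × f(c) < 0, new interval: [0.130000, 0.700000]
Iteration 2:
  c_2 = (0.130000 + 0.700000)/2 = 0.415000
  f(c_2) = f(0.415000) = 0.245340
  f(a) × f(c) ≥ 0, new interval: [0.415000, 0.700000]
Iteration 3:
  c_3 = (0.415000 + 0.700000)/2 = 0.557500
  f(c_3) = f(0.557500) = 0.015139
  f(a) × f(c) ≥ 0, new interval: [0.557500, 0.700000]
Iteration 4:
  c_4 = (0.557500 + 0.700000)/2 = 0.628750
  f(c_4) = f(0.628750) = -0.095492
  f(a) × f(c) < 0, new interval: [0.557500, 0.628750]

After 4 iteration(s), the approximation is c_4 = 0.628750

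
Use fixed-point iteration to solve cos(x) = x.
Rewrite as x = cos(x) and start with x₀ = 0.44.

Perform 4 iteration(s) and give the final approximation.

Equation: cos(x) = x
Fixed-point form: x = cos(x)
x₀ = 0.44

x_1 = g(0.440000) = 0.904752
x_2 = g(0.904752) = 0.617881
x_3 = g(0.617881) = 0.815108
x_4 = g(0.815108) = 0.685790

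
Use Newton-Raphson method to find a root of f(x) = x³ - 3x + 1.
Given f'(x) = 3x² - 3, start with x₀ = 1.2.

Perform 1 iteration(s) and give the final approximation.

f(x) = x³ - 3x + 1
f'(x) = 3x² - 3
x₀ = 1.2

Newton-Raphson formula: x_{n+1} = x_n - f(x_n)/f'(x_n)

Iteration 1:
  f(1.200000) = -0.872000
  f'(1.200000) = 1.320000
  x_1 = 1.200000 - (-0.872000)/1.320000 = 1.860606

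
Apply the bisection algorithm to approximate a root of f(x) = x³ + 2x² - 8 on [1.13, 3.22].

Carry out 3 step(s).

f(x) = x³ + 2x² - 8
Initial interval: [1.13, 3.22]

Iteration 1:
  c_1 = (1.130000 + 3.220000)/2 = 2.175000
  f(c_1) = f(2.175000) = 11.750359
  f(a) × f(c) < 0, new interval: [1.130000, 2.175000]
Iteration 2:
  c_2 = (1.130000 + 2.175000)/2 = 1.652500
  f(c_2) = f(1.652500) = 1.974087
  f(a) × f(c) < 0, new interval: [1.130000, 1.652500]
Iteration 3:
  c_3 = (1.130000 + 1.652500)/2 = 1.391250
  f(c_3) = f(1.391250) = -1.435976
  f(a) × f(c) ≥ 0, new interval: [1.391250, 1.652500]

After 3 iteration(s), the approximation is c_3 = 1.391250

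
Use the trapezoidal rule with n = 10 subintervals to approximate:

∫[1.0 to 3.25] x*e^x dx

f(x) = x*e^x
a = 1.0, b = 3.25, n = 10
h = (b - a)/n = 0.225000

Trapezoidal rule: (h/2)[f(x₀) + 2f(x₁) + 2f(x₂) + ... + f(xₙ)]

x_0 = 1.0000, f(x_0) = 2.718282, coefficient = 1
x_1 = 1.2250, f(x_1) = 4.170103, coefficient = 2
x_2 = 1.4500, f(x_2) = 6.181516, coefficient = 2
x_3 = 1.6750, f(x_3) = 8.942482, coefficient = 2
x_4 = 1.9000, f(x_4) = 12.703199, coefficient = 2
x_5 = 2.1250, f(x_5) = 17.792407, coefficient = 2
x_6 = 2.3500, f(x_6) = 24.641089, coefficient = 2
x_7 = 2.5750, f(x_7) = 33.813142, coefficient = 2
x_8 = 2.8000, f(x_8) = 46.045011, coefficient = 2
x_9 = 3.0250, f(x_9) = 62.296864, coefficient = 2
x_10 = 3.2500, f(x_10) = 83.818605, coefficient = 1

I ≈ (0.225000/2) × 519.708514 = 58.467208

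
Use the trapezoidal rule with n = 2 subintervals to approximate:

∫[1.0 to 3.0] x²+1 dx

f(x) = x²+1
a = 1.0, b = 3.0, n = 2
h = (b - a)/n = 1.000000

Trapezoidal rule: (h/2)[f(x₀) + 2f(x₁) + 2f(x₂) + ... + f(xₙ)]

x_0 = 1.0000, f(x_0) = 2.000000, coefficient = 1
x_1 = 2.0000, f(x_1) = 5.000000, coefficient = 2
x_2 = 3.0000, f(x_2) = 10.000000, coefficient = 1

I ≈ (1.000000/2) × 22.000000 = 11.000000
Exact value: 10.666667
Error: 0.333333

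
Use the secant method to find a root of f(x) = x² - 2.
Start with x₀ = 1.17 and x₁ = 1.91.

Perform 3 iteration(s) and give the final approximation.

f(x) = x² - 2
x₀ = 1.17, x₁ = 1.91

Secant formula: x_{n+1} = x_n - f(x_n)(x_n - x_{n-1})/(f(x_n) - f(x_{n-1}))

Iteration 1:
  f(1.170000) = -0.631100
  f(1.910000) = 1.648100
  x_2 = 1.910000 - 1.648100×(1.910000 - 1.170000)/(1.648100 - (-0.631100))
       = 1.374903
Iteration 2:
  f(1.910000) = 1.648100
  f(1.374903) = -0.109643
  x_3 = 1.374903 - (-0.109643)×(1.374903 - 1.910000)/(-0.109643 - 1.648100)
       = 1.408280
Iteration 3:
  f(1.374903) = -0.109643
  f(1.408280) = -0.016746
  x_4 = 1.408280 - (-0.016746)×(1.408280 - 1.374903)/(-0.016746 - (-0.109643))
       = 1.414297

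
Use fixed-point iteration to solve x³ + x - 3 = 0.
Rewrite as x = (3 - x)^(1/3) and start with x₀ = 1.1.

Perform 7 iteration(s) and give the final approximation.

Equation: x³ + x - 3 = 0
Fixed-point form: x = (3 - x)^(1/3)
x₀ = 1.1

x_1 = g(1.100000) = 1.238562
x_2 = g(1.238562) = 1.207691
x_3 = g(1.207691) = 1.214705
x_4 = g(1.214705) = 1.213119
x_5 = g(1.213119) = 1.213478
x_6 = g(1.213478) = 1.213397
x_7 = g(1.213397) = 1.213415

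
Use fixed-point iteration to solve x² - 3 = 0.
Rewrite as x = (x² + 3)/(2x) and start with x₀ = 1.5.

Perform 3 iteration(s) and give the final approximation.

Equation: x² - 3 = 0
Fixed-point form: x = (x² + 3)/(2x)
x₀ = 1.5

x_1 = g(1.500000) = 1.750000
x_2 = g(1.750000) = 1.732143
x_3 = g(1.732143) = 1.732051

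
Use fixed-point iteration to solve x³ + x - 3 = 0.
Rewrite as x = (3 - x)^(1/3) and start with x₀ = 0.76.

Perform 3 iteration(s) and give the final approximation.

Equation: x³ + x - 3 = 0
Fixed-point form: x = (3 - x)^(1/3)
x₀ = 0.76

x_1 = g(0.760000) = 1.308427
x_2 = g(1.308427) = 1.191508
x_3 = g(1.191508) = 1.218350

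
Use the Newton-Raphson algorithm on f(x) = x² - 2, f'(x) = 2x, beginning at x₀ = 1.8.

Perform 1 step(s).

f(x) = x² - 2
f'(x) = 2x
x₀ = 1.8

Newton-Raphson formula: x_{n+1} = x_n - f(x_n)/f'(x_n)

Iteration 1:
  f(1.800000) = 1.240000
  f'(1.800000) = 3.600000
  x_1 = 1.800000 - 1.240000/3.600000 = 1.455556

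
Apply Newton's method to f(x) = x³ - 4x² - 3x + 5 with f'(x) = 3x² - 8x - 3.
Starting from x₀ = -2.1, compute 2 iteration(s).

f(x) = x³ - 4x² - 3x + 5
f'(x) = 3x² - 8x - 3
x₀ = -2.1

Newton-Raphson formula: x_{n+1} = x_n - f(x_n)/f'(x_n)

Iteration 1:
  f(-2.100000) = -15.601000
  f'(-2.100000) = 27.030000
  x_1 = -2.100000 - (-15.601000)/27.030000 = -1.522826
Iteration 2:
  f(-1.522826) = -3.238958
  f'(-1.522826) = 16.139613
  x_2 = -1.522826 - (-3.238958)/16.139613 = -1.322143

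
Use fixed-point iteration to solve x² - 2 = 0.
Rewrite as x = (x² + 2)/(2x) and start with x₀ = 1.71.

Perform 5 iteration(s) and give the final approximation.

Equation: x² - 2 = 0
Fixed-point form: x = (x² + 2)/(2x)
x₀ = 1.71

x_1 = g(1.710000) = 1.439795
x_2 = g(1.439795) = 1.414441
x_3 = g(1.414441) = 1.414214
x_4 = g(1.414214) = 1.414214
x_5 = g(1.414214) = 1.414214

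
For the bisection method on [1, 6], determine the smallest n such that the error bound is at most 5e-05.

We need (b-a)/2^n ≤ 5e-05
(6 - 1)/2^n ≤ 5e-05
5/2^n ≤ 5e-05
2^n ≥ 100000
n ≥ log₂(100000) = 16.61
n ≥ 17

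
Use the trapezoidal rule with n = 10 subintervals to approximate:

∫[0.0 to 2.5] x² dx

f(x) = x²
a = 0.0, b = 2.5, n = 10
h = (b - a)/n = 0.250000

Trapezoidal rule: (h/2)[f(x₀) + 2f(x₁) + 2f(x₂) + ... + f(xₙ)]

x_0 = 0.0000, f(x_0) = 0.000000, coefficient = 1
x_1 = 0.2500, f(x_1) = 0.062500, coefficient = 2
x_2 = 0.5000, f(x_2) = 0.250000, coefficient = 2
x_3 = 0.7500, f(x_3) = 0.562500, coefficient = 2
x_4 = 1.0000, f(x_4) = 1.000000, coefficient = 2
x_5 = 1.2500, f(x_5) = 1.562500, coefficient = 2
x_6 = 1.5000, f(x_6) = 2.250000, coefficient = 2
x_7 = 1.7500, f(x_7) = 3.062500, coefficient = 2
x_8 = 2.0000, f(x_8) = 4.000000, coefficient = 2
x_9 = 2.2500, f(x_9) = 5.062500, coefficient = 2
x_10 = 2.5000, f(x_10) = 6.250000, coefficient = 1

I ≈ (0.250000/2) × 41.875000 = 5.234375
Exact value: 5.208333
Error: 0.026042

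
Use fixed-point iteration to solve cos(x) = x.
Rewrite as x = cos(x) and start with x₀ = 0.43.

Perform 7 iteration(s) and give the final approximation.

Equation: cos(x) = x
Fixed-point form: x = cos(x)
x₀ = 0.43

x_1 = g(0.430000) = 0.908966
x_2 = g(0.908966) = 0.614562
x_3 = g(0.614562) = 0.817026
x_4 = g(0.817026) = 0.684393
x_5 = g(0.684393) = 0.774803
x_6 = g(0.774803) = 0.714559
x_7 = g(0.714559) = 0.755382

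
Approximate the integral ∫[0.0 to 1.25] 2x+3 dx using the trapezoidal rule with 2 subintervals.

f(x) = 2x+3
a = 0.0, b = 1.25, n = 2
h = (b - a)/n = 0.625000

Trapezoidal rule: (h/2)[f(x₀) + 2f(x₁) + 2f(x₂) + ... + f(xₙ)]

x_0 = 0.0000, f(x_0) = 3.000000, coefficient = 1
x_1 = 0.6250, f(x_1) = 4.250000, coefficient = 2
x_2 = 1.2500, f(x_2) = 5.500000, coefficient = 1

I ≈ (0.625000/2) × 17.000000 = 5.312500
Exact value: 5.312500
Error: 0.000000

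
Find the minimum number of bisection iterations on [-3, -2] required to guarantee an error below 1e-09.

We need (b-a)/2^n ≤ 1e-09
(-2 - (-3))/2^n ≤ 1e-09
1/2^n ≤ 1e-09
2^n ≥ 1000000000
n ≥ log₂(1000000000) = 29.90
n ≥ 30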